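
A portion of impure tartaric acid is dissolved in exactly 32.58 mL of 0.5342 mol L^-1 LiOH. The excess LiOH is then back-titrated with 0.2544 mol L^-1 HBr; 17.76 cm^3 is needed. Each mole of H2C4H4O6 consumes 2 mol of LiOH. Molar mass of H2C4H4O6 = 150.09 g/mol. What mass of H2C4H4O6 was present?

Total n(LiOH) added = 0.5342 x 0.03258 = 0.01740 mol.
n(HBr) used = 0.2544 x 0.01776 = 0.004518 mol, which equals the excess n(LiOH).
So n(LiOH) consumed by the sample = 0.01740 - 0.004518 = 0.01289 mol.
n(H2C4H4O6) = 0.01289 / 2 = 0.006443 mol.
mass = 0.006443 mol x 150.09 g/mol = 0.967 g.

0.967 g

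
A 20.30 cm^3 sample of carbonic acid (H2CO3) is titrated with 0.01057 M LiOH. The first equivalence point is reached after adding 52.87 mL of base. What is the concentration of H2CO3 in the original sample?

n(LiOH) = 0.01057 x 0.05287 = 0.0005588 mol.
At the first equivalence point, 1 mol OH^- react per mol H2CO3, so n(H2CO3) = 0.0005588 / 1 = 0.0005588 mol.
[H2CO3] = 0.0005588 / 0.02030 L = 0.0275 M.

0.0275 M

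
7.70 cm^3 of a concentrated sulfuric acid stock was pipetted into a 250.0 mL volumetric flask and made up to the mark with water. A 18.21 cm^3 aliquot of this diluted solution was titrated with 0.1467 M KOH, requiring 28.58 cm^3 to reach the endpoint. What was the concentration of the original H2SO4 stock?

3.74 M

n(KOH) = 0.1467 x 0.02858 = 0.004193 mol.
n(H2SO4) in the aliquot = 0.004193 x 1/2 = 0.002096 mol.
[diluted H2SO4] = 0.002096 / 0.01821 = 0.1151 M.
Dilution factor = 250.0/7.700 = 32.47, so [stock] = 0.1151 x 32.47 = 3.74 M.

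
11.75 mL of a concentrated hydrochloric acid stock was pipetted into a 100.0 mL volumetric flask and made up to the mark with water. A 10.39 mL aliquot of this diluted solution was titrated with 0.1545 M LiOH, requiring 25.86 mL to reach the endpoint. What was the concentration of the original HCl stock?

n(LiOH) = 0.1545 x 0.02586 = 0.003995 mol.
n(HCl) in the aliquot = 0.003995 mol.
[diluted HCl] = 0.003995 / 0.01039 = 0.3845 M.
Dilution factor = 100.0/11.75 = 8.511, so [stock] = 0.3845 x 8.511 = 3.27 M.

3.27 M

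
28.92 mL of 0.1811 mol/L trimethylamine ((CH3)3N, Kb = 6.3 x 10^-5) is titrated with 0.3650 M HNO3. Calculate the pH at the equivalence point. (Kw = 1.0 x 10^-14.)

n((CH3)3N) = 0.1811 x 0.02892 = 0.005237 mol; V(HNO3) at equivalence = 0.005237/0.3650 = 0.01435 L.
At equivalence the base is fully converted to (CH3)3NH+; total volume = 0.04327 L, so [(CH3)3NH+] = 0.005237/0.04327 = 0.1210 M.
Ka((CH3)3NH+) = Kw/Kb = 1.0e-14 / 6.3 x 10^-5 = 1.59e-10.
[H^+] = sqrt(Ka x [(CH3)3NH+]) = sqrt(1.59e-10 x 0.1210) = 4.38e-6 M.
pH = -log(4.38e-6) = 5.36.

5.36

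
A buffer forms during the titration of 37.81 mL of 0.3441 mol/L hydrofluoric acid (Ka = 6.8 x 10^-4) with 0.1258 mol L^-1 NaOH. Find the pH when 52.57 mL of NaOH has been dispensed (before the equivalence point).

Initial n(HF) = 0.3441 x 0.03781 = 0.01301 mol.
n(NaOH) added = 0.1258 x 0.05257 = 0.006613 mol, converting that many moles of HF to F-.
Remaining n(HF) = 0.006397 mol; n(F-) = 0.006613 mol.
By Henderson-Hasselbalch, pH = pKa + log([A^-]/[HA]) = 3.17 + log(0.006613/0.006397) = 3.17 + (+0.01) = 3.18.

3.18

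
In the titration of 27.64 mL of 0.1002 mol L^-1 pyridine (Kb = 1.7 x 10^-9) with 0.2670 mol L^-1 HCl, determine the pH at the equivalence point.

3.18

n(C5H5N) = 0.1002 x 0.02764 = 0.002770 mol; V(HCl) at equivalence = 0.002770/0.2670 = 0.01037 L.
At equivalence the base is fully converted to C5H5NH+; total volume = 0.03801 L, so [C5H5NH+] = 0.002770/0.03801 = 0.07286 M.
Ka(C5H5NH+) = Kw/Kb = 1.0e-14 / 1.7 x 10^-9 = 5.88e-6.
[H^+] = sqrt(Ka x [C5H5NH+]) = sqrt(5.88e-6 x 0.07286) = 0.000655 M.
pH = -log(0.000655) = 3.18.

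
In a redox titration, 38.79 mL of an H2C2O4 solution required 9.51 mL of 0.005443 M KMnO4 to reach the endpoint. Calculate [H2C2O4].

n(KMnO4) = 0.005443 x 0.009510 = 5.176e-5 mol.
From the balanced equation, 2 mol KMnO4 reacts with 5 mol H2C2O4, so n(H2C2O4) = 5.176e-5 x 5/2 = 0.0001294 mol.
[H2C2O4] = 0.0001294 / 0.03879 L = 0.00334 M.

0.00334 M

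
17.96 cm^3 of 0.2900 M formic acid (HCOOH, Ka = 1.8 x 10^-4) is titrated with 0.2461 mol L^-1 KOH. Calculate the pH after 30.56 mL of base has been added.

12.68

n(acid) = 0.2900 x 0.01796 = 0.005208 mol; n(KOH) added = 0.2461 x 0.03056 = 0.007521 mol.
Base is in excess by 0.007521 - 0.005208 = 0.002312 mol in a total volume of 0.04852 L.
[OH^-] = 0.002312/0.04852 = 0.04766 M, so pOH = 1.32 and pH = 14.00 - 1.32 = 12.68.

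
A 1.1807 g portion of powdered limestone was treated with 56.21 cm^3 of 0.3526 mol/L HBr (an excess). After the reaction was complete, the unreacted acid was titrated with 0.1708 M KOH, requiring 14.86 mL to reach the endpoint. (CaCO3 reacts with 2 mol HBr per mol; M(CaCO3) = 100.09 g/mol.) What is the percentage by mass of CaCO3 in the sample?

73.2%

Total n(HBr) added = 0.3526 x 0.05621 = 0.01982 mol.
n(KOH) used = 0.1708 x 0.01486 = 0.002538 mol, which equals the excess n(HBr).
So n(HBr) consumed by the sample = 0.01982 - 0.002538 = 0.01728 mol.
n(CaCO3) = 0.01728 / 2 = 0.008641 mol.
mass CaCO3 = 0.008641 x 100.09 = 0.8649 g, so %CaCO3 = 0.8649/1.1807 x 100 = 73.2%.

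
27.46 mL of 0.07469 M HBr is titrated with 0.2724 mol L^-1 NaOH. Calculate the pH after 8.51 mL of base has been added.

n(acid) = 0.07469 x 0.02746 = 0.002051 mol; n(NaOH) added = 0.2724 x 0.008510 = 0.002318 mol.
Base is in excess by 0.002318 - 0.002051 = 0.0002671 mol in a total volume of 0.03597 L.
[OH^-] = 0.0002671/0.03597 = 0.007427 M, so pOH = 2.13 and pH = 14.00 - 2.13 = 11.87.

11.87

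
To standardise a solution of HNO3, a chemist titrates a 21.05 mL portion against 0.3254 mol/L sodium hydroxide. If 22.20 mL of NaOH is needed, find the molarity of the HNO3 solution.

0.343 M

n(NaOH) delivered = 0.3254 x 0.02220 = 0.007224 mol.
For a 1:1 reaction, n(HNO3) = 0.007224 mol.
[HNO3] = 0.007224 mol / 0.02105 L = 0.343 M.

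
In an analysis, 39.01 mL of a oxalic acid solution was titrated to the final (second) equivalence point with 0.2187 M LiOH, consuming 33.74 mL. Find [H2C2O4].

n(LiOH) = 0.2187 x 0.03374 = 0.007379 mol.
At the final (second) equivalence point, 2 mol OH^- react per mol H2C2O4, so n(H2C2O4) = 0.007379 / 2 = 0.003689 mol.
[H2C2O4] = 0.003689 / 0.03901 L = 0.0946 M.

0.0946 M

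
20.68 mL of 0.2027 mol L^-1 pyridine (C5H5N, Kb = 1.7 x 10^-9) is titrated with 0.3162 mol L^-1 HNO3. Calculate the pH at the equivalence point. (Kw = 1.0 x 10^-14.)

n(C5H5N) = 0.2027 x 0.02068 = 0.004192 mol; V(HNO3) at equivalence = 0.004192/0.3162 = 0.01326 L.
At equivalence the base is fully converted to C5H5NH+; total volume = 0.03394 L, so [C5H5NH+] = 0.004192/0.03394 = 0.1235 M.
Ka(C5H5NH+) = Kw/Kb = 1.0e-14 / 1.7 x 10^-9 = 5.88e-6.
[H^+] = sqrt(Ka x [C5H5NH+]) = sqrt(5.88e-6 x 0.1235) = 0.000852 M.
pH = -log(0.000852) = 3.07.

3.07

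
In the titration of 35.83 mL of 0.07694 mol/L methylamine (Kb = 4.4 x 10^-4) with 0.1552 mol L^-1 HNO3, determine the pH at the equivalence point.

n(CH3NH2) = 0.07694 x 0.03583 = 0.002757 mol; V(HNO3) at equivalence = 0.002757/0.1552 = 0.01776 L.
At equivalence the base is fully converted to CH3NH3+; total volume = 0.05359 L, so [CH3NH3+] = 0.002757/0.05359 = 0.05144 M.
Ka(CH3NH3+) = Kw/Kb = 1.0e-14 / 4.4 x 10^-4 = 2.27e-11.
[H^+] = sqrt(Ka x [CH3NH3+]) = sqrt(2.27e-11 x 0.05144) = 1.08e-6 M.
pH = -log(1.08e-6) = 5.97.

5.97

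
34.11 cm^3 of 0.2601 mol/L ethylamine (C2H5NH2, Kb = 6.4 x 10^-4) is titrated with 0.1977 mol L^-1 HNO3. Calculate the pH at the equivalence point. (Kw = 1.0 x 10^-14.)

5.88

n(C2H5NH2) = 0.2601 x 0.03411 = 0.008872 mol; V(HNO3) at equivalence = 0.008872/0.1977 = 0.04488 L.
At equivalence the base is fully converted to C2H5NH3+; total volume = 0.07899 L, so [C2H5NH3+] = 0.008872/0.07899 = 0.1123 M.
Ka(C2H5NH3+) = Kw/Kb = 1.0e-14 / 6.4 x 10^-4 = 1.56e-11.
[H^+] = sqrt(Ka x [C2H5NH3+]) = sqrt(1.56e-11 x 0.1123) = 1.32e-6 M.
pH = -log(1.32e-6) = 5.88.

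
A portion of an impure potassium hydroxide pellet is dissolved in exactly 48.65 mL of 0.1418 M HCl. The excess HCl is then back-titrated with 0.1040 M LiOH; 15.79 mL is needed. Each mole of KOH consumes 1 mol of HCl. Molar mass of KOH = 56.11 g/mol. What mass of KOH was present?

Total n(HCl) added = 0.1418 x 0.04865 = 0.006899 mol.
n(LiOH) used = 0.1040 x 0.01579 = 0.001642 mol, which equals the excess n(HCl).
So n(HCl) consumed by the sample = 0.006899 - 0.001642 = 0.005256 mol.
n(KOH) = 0.005256 / 1 = 0.005256 mol.
mass = 0.005256 mol x 56.11 g/mol = 0.295 g.

0.295 g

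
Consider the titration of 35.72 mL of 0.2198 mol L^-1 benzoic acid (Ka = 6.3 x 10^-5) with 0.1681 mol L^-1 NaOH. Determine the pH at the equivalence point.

8.59

n(C6H5COOH) = 0.2198 x 0.03572 = 0.007851 mol; V(NaOH) at equivalence = 0.007851/0.1681 = 0.04671 L.
At equivalence all the acid is converted to C6H5COO-; total volume = 0.03572 + 0.04671 = 0.08243 L, so [C6H5COO-] = 0.007851/0.08243 = 0.09525 M.
Kb = Kw/Ka = 1.0e-14 / 6.3 x 10^-5 = 1.59e-10.
[OH^-] = sqrt(Kb x [C6H5COO-]) = sqrt(1.59e-10 x 0.09525) = 3.89e-6 M.
pOH = 5.41, so pH = 14.00 - 5.41 = 8.59.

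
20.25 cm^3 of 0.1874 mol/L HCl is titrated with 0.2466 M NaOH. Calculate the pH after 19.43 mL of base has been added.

n(acid) = 0.1874 x 0.02025 = 0.003795 mol; n(NaOH) added = 0.2466 x 0.01943 = 0.004791 mol.
Base is in excess by 0.004791 - 0.003795 = 0.0009966 mol in a total volume of 0.03968 L.
[OH^-] = 0.0009966/0.03968 = 0.02512 M, so pOH = 1.60 and pH = 14.00 - 1.60 = 12.40.

12.40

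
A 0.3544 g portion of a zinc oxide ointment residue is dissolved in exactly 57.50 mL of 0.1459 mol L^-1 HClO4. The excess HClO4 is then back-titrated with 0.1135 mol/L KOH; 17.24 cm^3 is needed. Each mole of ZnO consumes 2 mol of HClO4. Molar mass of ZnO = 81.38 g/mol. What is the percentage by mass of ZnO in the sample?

73.9%

Total n(HClO4) added = 0.1459 x 0.05750 = 0.008389 mol.
n(KOH) used = 0.1135 x 0.01724 = 0.001957 mol, which equals the excess n(HClO4).
So n(HClO4) consumed by the sample = 0.008389 - 0.001957 = 0.006433 mol.
n(ZnO) = 0.006433 / 2 = 0.003216 mol.
mass ZnO = 0.003216 x 81.38 = 0.2617 g, so %ZnO = 0.2617/0.3544 x 100 = 73.9%.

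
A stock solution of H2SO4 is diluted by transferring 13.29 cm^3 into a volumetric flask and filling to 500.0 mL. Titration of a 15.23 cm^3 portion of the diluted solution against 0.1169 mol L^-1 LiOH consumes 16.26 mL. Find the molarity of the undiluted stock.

n(LiOH) = 0.1169 x 0.01626 = 0.001901 mol.
n(H2SO4) in the aliquot = 0.001901 x 1/2 = 0.0009504 mol.
[diluted H2SO4] = 0.0009504 / 0.01523 = 0.06240 M.
Dilution factor = 500.0/13.29 = 37.62, so [stock] = 0.06240 x 37.62 = 2.35 M.

2.35 M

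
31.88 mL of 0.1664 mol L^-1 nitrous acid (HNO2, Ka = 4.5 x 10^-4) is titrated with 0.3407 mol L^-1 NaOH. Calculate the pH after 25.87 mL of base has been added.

12.78

n(acid) = 0.1664 x 0.03188 = 0.005305 mol; n(NaOH) added = 0.3407 x 0.02587 = 0.008814 mol.
Base is in excess by 0.008814 - 0.005305 = 0.003509 mol in a total volume of 0.05775 L.
[OH^-] = 0.003509/0.05775 = 0.06076 M, so pOH = 1.22 and pH = 14.00 - 1.22 = 12.78.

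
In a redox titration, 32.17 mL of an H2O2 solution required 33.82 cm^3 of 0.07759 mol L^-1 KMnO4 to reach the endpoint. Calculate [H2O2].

n(KMnO4) = 0.07759 x 0.03382 = 0.002624 mol.
From the balanced equation, 2 mol KMnO4 reacts with 5 mol H2O2, so n(H2O2) = 0.002624 x 5/2 = 0.006560 mol.
[H2O2] = 0.006560 / 0.03217 L = 0.204 M.

0.204 M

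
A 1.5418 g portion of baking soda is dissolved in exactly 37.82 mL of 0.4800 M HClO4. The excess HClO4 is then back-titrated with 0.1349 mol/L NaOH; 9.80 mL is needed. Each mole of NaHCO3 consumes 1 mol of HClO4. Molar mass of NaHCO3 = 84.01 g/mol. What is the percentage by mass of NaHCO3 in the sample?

91.7%

Total n(HClO4) added = 0.4800 x 0.03782 = 0.01815 mol.
n(NaOH) used = 0.1349 x 0.009800 = 0.001322 mol, which equals the excess n(HClO4).
So n(HClO4) consumed by the sample = 0.01815 - 0.001322 = 0.01683 mol.
n(NaHCO3) = 0.01683 / 1 = 0.01683 mol.
mass NaHCO3 = 0.01683 x 84.01 = 1.414 g, so %NaHCO3 = 1.414/1.5418 x 100 = 91.7%.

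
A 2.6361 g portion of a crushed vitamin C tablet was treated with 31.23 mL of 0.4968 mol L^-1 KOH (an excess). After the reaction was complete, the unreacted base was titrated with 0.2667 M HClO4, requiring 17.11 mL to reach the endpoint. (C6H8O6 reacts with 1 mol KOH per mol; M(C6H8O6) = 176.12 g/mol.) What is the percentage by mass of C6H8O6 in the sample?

Total n(KOH) added = 0.4968 x 0.03123 = 0.01552 mol.
n(HClO4) used = 0.2667 x 0.01711 = 0.004563 mol, which equals the excess n(KOH).
So n(KOH) consumed by the sample = 0.01552 - 0.004563 = 0.01095 mol.
n(C6H8O6) = 0.01095 / 1 = 0.01095 mol.
mass C6H8O6 = 0.01095 x 176.12 = 1.929 g, so %C6H8O6 = 1.929/2.6361 x 100 = 73.2%.

73.2%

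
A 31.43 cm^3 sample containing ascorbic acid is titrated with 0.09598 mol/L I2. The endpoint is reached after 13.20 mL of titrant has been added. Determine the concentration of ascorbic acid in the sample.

n(I2) = 0.09598 x 0.01320 = 0.001267 mol.
From the balanced equation, 1 mol I2 reacts with 1 mol ascorbic acid, so n(ascorbic acid) = 0.001267 x 1/1 = 0.001267 mol.
[ascorbic acid] = 0.001267 / 0.03143 L = 0.0403 M.

0.0403 M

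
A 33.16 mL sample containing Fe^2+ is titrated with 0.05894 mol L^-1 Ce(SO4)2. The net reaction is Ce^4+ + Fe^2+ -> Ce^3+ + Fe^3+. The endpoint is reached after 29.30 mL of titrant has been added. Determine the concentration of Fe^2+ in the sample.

0.0521 M

n(Ce(SO4)2) = 0.05894 x 0.02930 = 0.001727 mol.
From the balanced equation, 1 mol Ce(SO4)2 reacts with 1 mol Fe^2+, so n(Fe^2+) = 0.001727 x 1/1 = 0.001727 mol.
[Fe^2+] = 0.001727 / 0.03316 L = 0.0521 M.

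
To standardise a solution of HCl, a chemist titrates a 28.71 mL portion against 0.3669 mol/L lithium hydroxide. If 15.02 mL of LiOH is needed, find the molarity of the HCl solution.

0.192 M

n(LiOH) delivered = 0.3669 x 0.01502 = 0.005511 mol.
For a 1:1 reaction, n(HCl) = 0.005511 mol.
[HCl] = 0.005511 mol / 0.02871 L = 0.192 M.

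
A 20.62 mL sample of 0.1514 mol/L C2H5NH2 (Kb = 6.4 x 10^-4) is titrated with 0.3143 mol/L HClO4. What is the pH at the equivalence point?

n(C2H5NH2) = 0.1514 x 0.02062 = 0.003122 mol; V(HClO4) at equivalence = 0.003122/0.3143 = 0.009933 L.
At equivalence the base is fully converted to C2H5NH3+; total volume = 0.03055 L, so [C2H5NH3+] = 0.003122/0.03055 = 0.1022 M.
Ka(C2H5NH3+) = Kw/Kb = 1.0e-14 / 6.4 x 10^-4 = 1.56e-11.
[H^+] = sqrt(Ka x [C2H5NH3+]) = sqrt(1.56e-11 x 0.1022) = 1.26e-6 M.
pH = -log(1.26e-6) = 5.90.

5.90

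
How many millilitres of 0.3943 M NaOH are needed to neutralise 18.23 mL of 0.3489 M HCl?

n(HCl) = 0.3489 mol/L x 0.01823 L = 0.006360 mol.
At equivalence n(NaOH) = n(HCl) = 0.006360 mol.
V(NaOH) = 0.006360 / 0.3943 = 0.01613 L = 16.1 mL.

16.1 mL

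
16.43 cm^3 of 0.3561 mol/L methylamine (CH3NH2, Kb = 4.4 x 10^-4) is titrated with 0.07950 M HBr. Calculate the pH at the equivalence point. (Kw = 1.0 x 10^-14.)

n(CH3NH2) = 0.3561 x 0.01643 = 0.005851 mol; V(HBr) at equivalence = 0.005851/0.07950 = 0.07359 L.
At equivalence the base is fully converted to CH3NH3+; total volume = 0.09002 L, so [CH3NH3+] = 0.005851/0.09002 = 0.06499 M.
Ka(CH3NH3+) = Kw/Kb = 1.0e-14 / 4.4 x 10^-4 = 2.27e-11.
[H^+] = sqrt(Ka x [CH3NH3+]) = sqrt(2.27e-11 x 0.06499) = 1.22e-6 M.
pH = -log(1.22e-6) = 5.92.

5.92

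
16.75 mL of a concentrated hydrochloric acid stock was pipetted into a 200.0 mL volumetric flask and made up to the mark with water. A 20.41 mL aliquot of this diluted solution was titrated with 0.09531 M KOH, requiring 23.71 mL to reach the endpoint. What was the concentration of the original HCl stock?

n(KOH) = 0.09531 x 0.02371 = 0.002260 mol.
n(HCl) in the aliquot = 0.002260 mol.
[diluted HCl] = 0.002260 / 0.02041 = 0.1107 M.
Dilution factor = 200.0/16.75 = 11.94, so [stock] = 0.1107 x 11.94 = 1.32 M.

1.32 M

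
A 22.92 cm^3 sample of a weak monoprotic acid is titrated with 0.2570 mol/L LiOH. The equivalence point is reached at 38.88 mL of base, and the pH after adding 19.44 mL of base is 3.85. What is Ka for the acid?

1.4 x 10^-4

19.44 mL is half of the equivalence volume, so this is the half-equivalence point where [HA] = [A^-].
At half-equivalence pH = pKa, so pKa = 3.85.
Ka = 10^(-3.85) = 1.4 x 10^-4.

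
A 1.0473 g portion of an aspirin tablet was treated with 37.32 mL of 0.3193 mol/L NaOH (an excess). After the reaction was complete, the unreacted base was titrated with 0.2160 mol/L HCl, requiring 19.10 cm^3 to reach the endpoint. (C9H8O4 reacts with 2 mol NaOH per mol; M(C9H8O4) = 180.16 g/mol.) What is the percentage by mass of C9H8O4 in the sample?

67.0%

Total n(NaOH) added = 0.3193 x 0.03732 = 0.01192 mol.
n(HCl) used = 0.2160 x 0.01910 = 0.004126 mol, which equals the excess n(NaOH).
So n(NaOH) consumed by the sample = 0.01192 - 0.004126 = 0.007791 mol.
n(C9H8O4) = 0.007791 / 2 = 0.003895 mol.
mass C9H8O4 = 0.003895 x 180.16 = 0.7018 g, so %C9H8O4 = 0.7018/1.0473 x 100 = 67.0%.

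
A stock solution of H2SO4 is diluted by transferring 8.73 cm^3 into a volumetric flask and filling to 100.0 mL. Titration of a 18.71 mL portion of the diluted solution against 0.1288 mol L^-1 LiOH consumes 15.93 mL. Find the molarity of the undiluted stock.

n(LiOH) = 0.1288 x 0.01593 = 0.002052 mol.
n(H2SO4) in the aliquot = 0.002052 x 1/2 = 0.001026 mol.
[diluted H2SO4] = 0.001026 / 0.01871 = 0.05483 M.
Dilution factor = 100.0/8.730 = 11.45, so [stock] = 0.05483 x 11.45 = 0.628 M.

0.628 M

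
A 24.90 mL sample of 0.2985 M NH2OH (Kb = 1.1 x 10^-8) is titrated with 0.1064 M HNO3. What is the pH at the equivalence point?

n(NH2OH) = 0.2985 x 0.02490 = 0.007433 mol; V(HNO3) at equivalence = 0.007433/0.1064 = 0.06986 L.
At equivalence the base is fully converted to NH3OH+; total volume = 0.09476 L, so [NH3OH+] = 0.007433/0.09476 = 0.07844 M.
Ka(NH3OH+) = Kw/Kb = 1.0e-14 / 1.1 x 10^-8 = 9.09e-7.
[H^+] = sqrt(Ka x [NH3OH+]) = sqrt(9.09e-7 x 0.07844) = 0.000267 M.
pH = -log(0.000267) = 3.57.

3.57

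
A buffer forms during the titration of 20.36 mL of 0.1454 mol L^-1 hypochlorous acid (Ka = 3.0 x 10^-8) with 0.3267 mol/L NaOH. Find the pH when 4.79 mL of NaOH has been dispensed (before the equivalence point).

Initial n(HClO) = 0.1454 x 0.02036 = 0.002960 mol.
n(NaOH) added = 0.3267 x 0.004790 = 0.001565 mol, converting that many moles of HClO to ClO-.
Remaining n(HClO) = 0.001395 mol; n(ClO-) = 0.001565 mol.
By Henderson-Hasselbalch, pH = pKa + log([A^-]/[HA]) = 7.52 + log(0.001565/0.001395) = 7.52 + (+0.05) = 7.57.

7.57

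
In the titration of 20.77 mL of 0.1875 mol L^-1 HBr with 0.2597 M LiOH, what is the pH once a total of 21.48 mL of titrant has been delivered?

12.60

n(acid) = 0.1875 x 0.02077 = 0.003894 mol; n(LiOH) added = 0.2597 x 0.02148 = 0.005578 mol.
Base is in excess by 0.005578 - 0.003894 = 0.001684 mol in a total volume of 0.04225 L.
[OH^-] = 0.001684/0.04225 = 0.03986 M, so pOH = 1.40 and pH = 14.00 - 1.40 = 12.60.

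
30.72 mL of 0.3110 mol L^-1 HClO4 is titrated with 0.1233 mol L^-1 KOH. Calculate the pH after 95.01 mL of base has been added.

n(acid) = 0.3110 x 0.03072 = 0.009554 mol; n(KOH) added = 0.1233 x 0.09501 = 0.01171 mol.
Base is in excess by 0.01171 - 0.009554 = 0.002161 mol in a total volume of 0.1257 L.
[OH^-] = 0.002161/0.1257 = 0.01719 M, so pOH = 1.76 and pH = 14.00 - 1.76 = 12.24.

12.24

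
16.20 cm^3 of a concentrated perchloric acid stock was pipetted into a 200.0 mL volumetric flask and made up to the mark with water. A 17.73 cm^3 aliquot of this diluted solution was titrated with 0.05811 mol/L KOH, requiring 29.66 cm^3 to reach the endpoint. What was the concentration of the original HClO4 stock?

n(KOH) = 0.05811 x 0.02966 = 0.001724 mol.
n(HClO4) in the aliquot = 0.001724 mol.
[diluted HClO4] = 0.001724 / 0.01773 = 0.09721 M.
Dilution factor = 200.0/16.20 = 12.35, so [stock] = 0.09721 x 12.35 = 1.20 M.

1.20 M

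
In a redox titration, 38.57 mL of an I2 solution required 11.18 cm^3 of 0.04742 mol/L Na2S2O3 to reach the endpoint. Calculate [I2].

0.00687 M

n(Na2S2O3) = 0.04742 x 0.01118 = 0.0005302 mol.
From the balanced equation, 2 mol Na2S2O3 reacts with 1 mol I2, so n(I2) = 0.0005302 x 1/2 = 0.0002651 mol.
[I2] = 0.0002651 / 0.03857 L = 0.00687 M.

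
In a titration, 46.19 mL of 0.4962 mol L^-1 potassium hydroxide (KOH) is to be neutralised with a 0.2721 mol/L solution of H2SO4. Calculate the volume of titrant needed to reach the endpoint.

n(KOH) = 0.4962 mol/L x 0.04619 L = 0.02292 mol.
The neutralisation is 2 KOH : 1 H2SO4, so n(H2SO4) = 0.02292 x 1/2 = 0.01146 mol.
V(H2SO4) = 0.01146 / 0.2721 = 0.04212 L = 42.1 mL.

42.1 mL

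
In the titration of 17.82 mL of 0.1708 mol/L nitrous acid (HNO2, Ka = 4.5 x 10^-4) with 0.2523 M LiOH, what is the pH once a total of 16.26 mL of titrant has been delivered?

n(acid) = 0.1708 x 0.01782 = 0.003044 mol; n(LiOH) added = 0.2523 x 0.01626 = 0.004102 mol.
Base is in excess by 0.004102 - 0.003044 = 0.001059 mol in a total volume of 0.03408 L.
[OH^-] = 0.001059/0.03408 = 0.03107 M, so pOH = 1.51 and pH = 14.00 - 1.51 = 12.49.

12.49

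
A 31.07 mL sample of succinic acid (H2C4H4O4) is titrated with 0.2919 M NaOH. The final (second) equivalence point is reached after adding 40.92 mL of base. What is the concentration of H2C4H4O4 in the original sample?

0.192 M

n(NaOH) = 0.2919 x 0.04092 = 0.01194 mol.
At the final (second) equivalence point, 2 mol OH^- react per mol H2C4H4O4, so n(H2C4H4O4) = 0.01194 / 2 = 0.005972 mol.
[H2C4H4O4] = 0.005972 / 0.03107 L = 0.192 M.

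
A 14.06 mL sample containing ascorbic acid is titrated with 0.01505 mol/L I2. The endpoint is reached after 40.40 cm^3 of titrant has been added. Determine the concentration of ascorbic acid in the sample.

0.0432 M

n(I2) = 0.01505 x 0.04040 = 0.0006080 mol.
From the balanced equation, 1 mol I2 reacts with 1 mol ascorbic acid, so n(ascorbic acid) = 0.0006080 x 1/1 = 0.0006080 mol.
[ascorbic acid] = 0.0006080 / 0.01406 L = 0.0432 M.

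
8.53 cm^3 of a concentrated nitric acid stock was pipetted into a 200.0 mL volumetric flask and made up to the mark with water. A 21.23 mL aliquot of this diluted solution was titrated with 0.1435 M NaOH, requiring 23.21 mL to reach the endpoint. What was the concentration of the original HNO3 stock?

3.68 M

n(NaOH) = 0.1435 x 0.02321 = 0.003331 mol.
n(HNO3) in the aliquot = 0.003331 mol.
[diluted HNO3] = 0.003331 / 0.02123 = 0.1569 M.
Dilution factor = 200.0/8.530 = 23.45, so [stock] = 0.1569 x 23.45 = 3.68 M.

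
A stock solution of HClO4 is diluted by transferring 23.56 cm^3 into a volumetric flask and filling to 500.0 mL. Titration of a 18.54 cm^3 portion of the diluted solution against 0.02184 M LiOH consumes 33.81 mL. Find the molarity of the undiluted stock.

n(LiOH) = 0.02184 x 0.03381 = 0.0007384 mol.
n(HClO4) in the aliquot = 0.0007384 mol.
[diluted HClO4] = 0.0007384 / 0.01854 = 0.03983 M.
Dilution factor = 500.0/23.56 = 21.22, so [stock] = 0.03983 x 21.22 = 0.845 M.

0.845 M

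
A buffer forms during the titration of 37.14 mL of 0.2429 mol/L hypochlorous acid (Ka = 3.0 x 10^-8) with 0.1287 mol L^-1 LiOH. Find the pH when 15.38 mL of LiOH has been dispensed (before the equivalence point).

6.97

Initial n(HClO) = 0.2429 x 0.03714 = 0.009021 mol.
n(LiOH) added = 0.1287 x 0.01538 = 0.001979 mol, converting that many moles of HClO to ClO-.
Remaining n(HClO) = 0.007042 mol; n(ClO-) = 0.001979 mol.
By Henderson-Hasselbalch, pH = pKa + log([A^-]/[HA]) = 7.52 + log(0.001979/0.007042) = 7.52 + (-0.55) = 6.97.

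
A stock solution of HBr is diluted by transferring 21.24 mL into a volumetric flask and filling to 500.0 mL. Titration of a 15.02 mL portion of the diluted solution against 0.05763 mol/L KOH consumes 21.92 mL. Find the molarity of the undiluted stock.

1.98 M

n(KOH) = 0.05763 x 0.02192 = 0.001263 mol.
n(HBr) in the aliquot = 0.001263 mol.
[diluted HBr] = 0.001263 / 0.01502 = 0.08410 M.
Dilution factor = 500.0/21.24 = 23.54, so [stock] = 0.08410 x 23.54 = 1.98 M.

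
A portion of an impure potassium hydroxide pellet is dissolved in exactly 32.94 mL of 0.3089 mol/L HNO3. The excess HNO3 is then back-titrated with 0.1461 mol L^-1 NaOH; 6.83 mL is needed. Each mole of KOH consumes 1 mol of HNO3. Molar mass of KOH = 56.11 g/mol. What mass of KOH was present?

0.515 g

Total n(HNO3) added = 0.3089 x 0.03294 = 0.01018 mol.
n(NaOH) used = 0.1461 x 0.006830 = 0.0009979 mol, which equals the excess n(HNO3).
So n(HNO3) consumed by the sample = 0.01018 - 0.0009979 = 0.009177 mol.
n(KOH) = 0.009177 / 1 = 0.009177 mol.
mass = 0.009177 mol x 56.11 g/mol = 0.515 g.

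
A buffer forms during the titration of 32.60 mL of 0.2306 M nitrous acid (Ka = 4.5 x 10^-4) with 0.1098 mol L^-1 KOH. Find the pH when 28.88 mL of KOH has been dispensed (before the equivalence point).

3.21

Initial n(HNO2) = 0.2306 x 0.03260 = 0.007518 mol.
n(KOH) added = 0.1098 x 0.02888 = 0.003171 mol, converting that many moles of HNO2 to NO2-.
Remaining n(HNO2) = 0.004347 mol; n(NO2-) = 0.003171 mol.
By Henderson-Hasselbalch, pH = pKa + log([A^-]/[HA]) = 3.35 + log(0.003171/0.004347) = 3.35 + (-0.14) = 3.21.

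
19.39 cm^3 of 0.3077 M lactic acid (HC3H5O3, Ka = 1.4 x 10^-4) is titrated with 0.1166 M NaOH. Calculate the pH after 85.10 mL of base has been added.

12.58

n(acid) = 0.3077 x 0.01939 = 0.005966 mol; n(NaOH) added = 0.1166 x 0.08510 = 0.009923 mol.
Base is in excess by 0.009923 - 0.005966 = 0.003956 mol in a total volume of 0.1045 L.
[OH^-] = 0.003956/0.1045 = 0.03786 M, so pOH = 1.42 and pH = 14.00 - 1.42 = 12.58.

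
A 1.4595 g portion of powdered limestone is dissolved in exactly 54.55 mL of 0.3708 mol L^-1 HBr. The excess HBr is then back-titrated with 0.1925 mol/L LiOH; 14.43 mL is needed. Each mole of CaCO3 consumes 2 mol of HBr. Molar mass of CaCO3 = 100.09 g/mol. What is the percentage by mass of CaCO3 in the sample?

59.8%

Total n(HBr) added = 0.3708 x 0.05455 = 0.02023 mol.
n(LiOH) used = 0.1925 x 0.01443 = 0.002778 mol, which equals the excess n(HBr).
So n(HBr) consumed by the sample = 0.02023 - 0.002778 = 0.01745 mol.
n(CaCO3) = 0.01745 / 2 = 0.008725 mol.
mass CaCO3 = 0.008725 x 100.09 = 0.8733 g, so %CaCO3 = 0.8733/1.4595 x 100 = 59.8%.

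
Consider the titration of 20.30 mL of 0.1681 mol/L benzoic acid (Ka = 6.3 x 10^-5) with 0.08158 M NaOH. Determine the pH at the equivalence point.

8.47

n(C6H5COOH) = 0.1681 x 0.02030 = 0.003412 mol; V(NaOH) at equivalence = 0.003412/0.08158 = 0.04183 L.
At equivalence all the acid is converted to C6H5COO-; total volume = 0.02030 + 0.04183 = 0.06213 L, so [C6H5COO-] = 0.003412/0.06213 = 0.05492 M.
Kb = Kw/Ka = 1.0e-14 / 6.3 x 10^-5 = 1.59e-10.
[OH^-] = sqrt(Kb x [C6H5COO-]) = sqrt(1.59e-10 x 0.05492) = 2.95e-6 M.
pOH = 5.53, so pH = 14.00 - 5.53 = 8.47.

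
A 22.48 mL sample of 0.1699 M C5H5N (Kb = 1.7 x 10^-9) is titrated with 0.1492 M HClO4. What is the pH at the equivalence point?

n(C5H5N) = 0.1699 x 0.02248 = 0.003819 mol; V(HClO4) at equivalence = 0.003819/0.1492 = 0.02560 L.
At equivalence the base is fully converted to C5H5NH+; total volume = 0.04808 L, so [C5H5NH+] = 0.003819/0.04808 = 0.07944 M.
Ka(C5H5NH+) = Kw/Kb = 1.0e-14 / 1.7 x 10^-9 = 5.88e-6.
[H^+] = sqrt(Ka x [C5H5NH+]) = sqrt(5.88e-6 x 0.07944) = 0.000684 M.
pH = -log(0.000684) = 3.17.

3.17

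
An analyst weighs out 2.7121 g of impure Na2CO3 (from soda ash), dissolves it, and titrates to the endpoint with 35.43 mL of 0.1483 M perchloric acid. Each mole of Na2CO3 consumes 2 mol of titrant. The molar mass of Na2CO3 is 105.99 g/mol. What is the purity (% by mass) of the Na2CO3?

n(HClO4) = 0.1483 x 0.03543 = 0.005254 mol.
n(Na2CO3) = 0.005254 / 2 = 0.002627 mol.
mass of Na2CO3 = 0.002627 x 105.99 = 0.2784 g.
% purity = 0.2784 / 2.7121 x 100 = 10.3%.

10.3%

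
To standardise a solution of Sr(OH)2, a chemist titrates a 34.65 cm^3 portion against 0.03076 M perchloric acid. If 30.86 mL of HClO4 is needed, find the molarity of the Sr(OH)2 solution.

0.0137 M

n(HClO4) delivered = 0.03076 x 0.03086 = 0.0009493 mol.
The reaction is 1 Sr(OH)2 + 2 HClO4, so n(Sr(OH)2) = 0.0009493 x 1/2 = 0.0004746 mol.
[Sr(OH)2] = 0.0004746 mol / 0.03465 L = 0.0137 M.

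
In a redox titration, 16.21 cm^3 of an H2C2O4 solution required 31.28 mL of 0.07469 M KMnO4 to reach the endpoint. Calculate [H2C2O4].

n(KMnO4) = 0.07469 x 0.03128 = 0.002336 mol.
From the balanced equation, 2 mol KMnO4 reacts with 5 mol H2C2O4, so n(H2C2O4) = 0.002336 x 5/2 = 0.005841 mol.
[H2C2O4] = 0.005841 / 0.01621 L = 0.360 M.

0.360 M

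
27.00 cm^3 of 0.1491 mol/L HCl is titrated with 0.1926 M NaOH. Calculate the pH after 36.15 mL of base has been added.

12.67

n(acid) = 0.1491 x 0.02700 = 0.004026 mol; n(NaOH) added = 0.1926 x 0.03615 = 0.006962 mol.
Base is in excess by 0.006962 - 0.004026 = 0.002937 mol in a total volume of 0.06315 L.
[OH^-] = 0.002937/0.06315 = 0.04650 M, so pOH = 1.33 and pH = 14.00 - 1.33 = 12.67.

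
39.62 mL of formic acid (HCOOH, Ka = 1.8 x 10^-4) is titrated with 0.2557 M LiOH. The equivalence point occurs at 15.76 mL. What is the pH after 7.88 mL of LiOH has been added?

3.74

7.88 mL is exactly half the equivalence volume (15.76/2), i.e. the half-equivalence point.
There, n(HA) = n(A^-), so pH = pKa = -log(1.8 x 10^-4) = 3.74.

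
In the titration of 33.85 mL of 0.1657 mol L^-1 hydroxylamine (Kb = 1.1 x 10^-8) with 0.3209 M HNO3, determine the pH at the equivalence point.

n(NH2OH) = 0.1657 x 0.03385 = 0.005609 mol; V(HNO3) at equivalence = 0.005609/0.3209 = 0.01748 L.
At equivalence the base is fully converted to NH3OH+; total volume = 0.05133 L, so [NH3OH+] = 0.005609/0.05133 = 0.1093 M.
Ka(NH3OH+) = Kw/Kb = 1.0e-14 / 1.1 x 10^-8 = 9.09e-7.
[H^+] = sqrt(Ka x [NH3OH+]) = sqrt(9.09e-7 x 0.1093) = 0.000315 M.
pH = -log(0.000315) = 3.50.

3.50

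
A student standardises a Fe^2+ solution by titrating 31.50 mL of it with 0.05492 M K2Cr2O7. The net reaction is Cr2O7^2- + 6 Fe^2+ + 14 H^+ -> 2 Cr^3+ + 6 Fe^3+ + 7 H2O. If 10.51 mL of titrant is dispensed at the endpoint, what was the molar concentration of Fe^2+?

n(K2Cr2O7) = 0.05492 x 0.01051 = 0.0005772 mol.
From the balanced equation, 1 mol K2Cr2O7 reacts with 6 mol Fe^2+, so n(Fe^2+) = 0.0005772 x 6/1 = 0.003463 mol.
[Fe^2+] = 0.003463 / 0.03150 L = 0.110 M.

0.110 M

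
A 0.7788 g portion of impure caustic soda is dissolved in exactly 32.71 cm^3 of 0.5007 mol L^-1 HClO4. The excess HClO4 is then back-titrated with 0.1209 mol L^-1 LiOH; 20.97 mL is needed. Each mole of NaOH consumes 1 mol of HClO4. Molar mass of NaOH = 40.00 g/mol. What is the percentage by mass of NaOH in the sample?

Total n(HClO4) added = 0.5007 x 0.03271 = 0.01638 mol.
n(LiOH) used = 0.1209 x 0.02097 = 0.002535 mol, which equals the excess n(HClO4).
So n(HClO4) consumed by the sample = 0.01638 - 0.002535 = 0.01384 mol.
n(NaOH) = 0.01384 / 1 = 0.01384 mol.
mass NaOH = 0.01384 x 40.00 = 0.5537 g, so %NaOH = 0.5537/0.7788 x 100 = 71.1%.

71.1%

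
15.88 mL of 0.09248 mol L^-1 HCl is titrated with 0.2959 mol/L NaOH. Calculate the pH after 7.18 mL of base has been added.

n(acid) = 0.09248 x 0.01588 = 0.001469 mol; n(NaOH) added = 0.2959 x 0.007180 = 0.002125 mol.
Base is in excess by 0.002125 - 0.001469 = 0.0006560 mol in a total volume of 0.02306 L.
[OH^-] = 0.0006560/0.02306 = 0.02845 M, so pOH = 1.55 and pH = 14.00 - 1.55 = 12.45.

12.45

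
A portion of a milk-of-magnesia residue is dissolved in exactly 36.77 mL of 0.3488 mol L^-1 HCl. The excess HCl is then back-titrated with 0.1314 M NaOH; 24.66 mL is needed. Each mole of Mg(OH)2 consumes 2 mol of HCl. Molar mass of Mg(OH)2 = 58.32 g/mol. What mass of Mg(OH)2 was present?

Total n(HCl) added = 0.3488 x 0.03677 = 0.01283 mol.
n(NaOH) used = 0.1314 x 0.02466 = 0.003240 mol, which equals the excess n(HCl).
So n(HCl) consumed by the sample = 0.01283 - 0.003240 = 0.009585 mol.
n(Mg(OH)2) = 0.009585 / 2 = 0.004793 mol.
mass = 0.004793 mol x 58.32 g/mol = 0.280 g.

0.280 g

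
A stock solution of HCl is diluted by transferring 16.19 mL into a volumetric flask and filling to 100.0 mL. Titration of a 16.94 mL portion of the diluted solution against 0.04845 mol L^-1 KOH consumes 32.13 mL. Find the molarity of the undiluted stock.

n(KOH) = 0.04845 x 0.03213 = 0.001557 mol.
n(HCl) in the aliquot = 0.001557 mol.
[diluted HCl] = 0.001557 / 0.01694 = 0.09189 M.
Dilution factor = 100.0/16.19 = 6.177, so [stock] = 0.09189 x 6.177 = 0.568 M.

0.568 M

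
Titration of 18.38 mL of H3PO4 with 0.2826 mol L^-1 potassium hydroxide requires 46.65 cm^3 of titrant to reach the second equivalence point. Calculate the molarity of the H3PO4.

0.359 M

n(KOH) = 0.2826 x 0.04665 = 0.01318 mol.
At the second equivalence point, 2 mol OH^- react per mol H3PO4, so n(H3PO4) = 0.01318 / 2 = 0.006592 mol.
[H3PO4] = 0.006592 / 0.01838 L = 0.359 M.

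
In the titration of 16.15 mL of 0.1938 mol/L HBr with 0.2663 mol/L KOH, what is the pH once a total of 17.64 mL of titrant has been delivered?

12.67

n(acid) = 0.1938 x 0.01615 = 0.003130 mol; n(KOH) added = 0.2663 x 0.01764 = 0.004698 mol.
Base is in excess by 0.004698 - 0.003130 = 0.001568 mol in a total volume of 0.03379 L.
[OH^-] = 0.001568/0.03379 = 0.04639 M, so pOH = 1.33 and pH = 14.00 - 1.33 = 12.67.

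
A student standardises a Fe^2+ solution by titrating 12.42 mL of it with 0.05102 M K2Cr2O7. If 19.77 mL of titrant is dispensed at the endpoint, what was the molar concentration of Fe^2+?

n(K2Cr2O7) = 0.05102 x 0.01977 = 0.001009 mol.
From the balanced equation, 1 mol K2Cr2O7 reacts with 6 mol Fe^2+, so n(Fe^2+) = 0.001009 x 6/1 = 0.006052 mol.
[Fe^2+] = 0.006052 / 0.01242 L = 0.487 M.

0.487 M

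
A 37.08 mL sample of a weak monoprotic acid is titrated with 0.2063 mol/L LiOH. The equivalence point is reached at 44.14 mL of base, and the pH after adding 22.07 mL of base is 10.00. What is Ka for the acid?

22.07 mL is half of the equivalence volume, so this is the half-equivalence point where [HA] = [A^-].
At half-equivalence pH = pKa, so pKa = 10.00.
Ka = 10^(-10.00) = 1.0 x 10^-10.

1.0 x 10^-10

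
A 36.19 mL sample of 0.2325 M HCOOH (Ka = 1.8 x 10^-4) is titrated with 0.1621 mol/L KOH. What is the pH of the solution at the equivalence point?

8.36

n(HCOOH) = 0.2325 x 0.03619 = 0.008414 mol; V(KOH) at equivalence = 0.008414/0.1621 = 0.05191 L.
At equivalence all the acid is converted to HCOO-; total volume = 0.03619 + 0.05191 = 0.08810 L, so [HCOO-] = 0.008414/0.08810 = 0.09551 M.
Kb = Kw/Ka = 1.0e-14 / 1.8 x 10^-4 = 5.56e-11.
[OH^-] = sqrt(Kb x [HCOO-]) = sqrt(5.56e-11 x 0.09551) = 2.30e-6 M.
pOH = 5.64, so pH = 14.00 - 5.64 = 8.36.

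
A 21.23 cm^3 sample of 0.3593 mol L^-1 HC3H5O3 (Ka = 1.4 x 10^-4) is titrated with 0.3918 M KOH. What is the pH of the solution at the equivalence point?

n(HC3H5O3) = 0.3593 x 0.02123 = 0.007628 mol; V(KOH) at equivalence = 0.007628/0.3918 = 0.01947 L.
At equivalence all the acid is converted to C3H5O3-; total volume = 0.02123 + 0.01947 = 0.04070 L, so [C3H5O3-] = 0.007628/0.04070 = 0.1874 M.
Kb = Kw/Ka = 1.0e-14 / 1.4 x 10^-4 = 7.14e-11.
[OH^-] = sqrt(Kb x [C3H5O3-]) = sqrt(7.14e-11 x 0.1874) = 3.66e-6 M.
pOH = 5.44, so pH = 14.00 - 5.44 = 8.56.

8.56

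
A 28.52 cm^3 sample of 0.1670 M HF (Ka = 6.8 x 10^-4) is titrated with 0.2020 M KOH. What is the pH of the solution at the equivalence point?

8.06

n(HF) = 0.1670 x 0.02852 = 0.004763 mol; V(KOH) at equivalence = 0.004763/0.2020 = 0.02358 L.
At equivalence all the acid is converted to F-; total volume = 0.02852 + 0.02358 = 0.05210 L, so [F-] = 0.004763/0.05210 = 0.09142 M.
Kb = Kw/Ka = 1.0e-14 / 6.8 x 10^-4 = 1.47e-11.
[OH^-] = sqrt(Kb x [F-]) = sqrt(1.47e-11 x 0.09142) = 1.16e-6 M.
pOH = 5.94, so pH = 14.00 - 5.94 = 8.06.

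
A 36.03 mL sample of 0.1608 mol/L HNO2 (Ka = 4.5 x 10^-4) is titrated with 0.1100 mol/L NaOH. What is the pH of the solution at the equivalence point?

n(HNO2) = 0.1608 x 0.03603 = 0.005794 mol; V(NaOH) at equivalence = 0.005794/0.1100 = 0.05267 L.
At equivalence all the acid is converted to NO2-; total volume = 0.03603 + 0.05267 = 0.08870 L, so [NO2-] = 0.005794/0.08870 = 0.06532 M.
Kb = Kw/Ka = 1.0e-14 / 4.5 x 10^-4 = 2.22e-11.
[OH^-] = sqrt(Kb x [NO2-]) = sqrt(2.22e-11 x 0.06532) = 1.20e-6 M.
pOH = 5.92, so pH = 14.00 - 5.92 = 8.08.

8.08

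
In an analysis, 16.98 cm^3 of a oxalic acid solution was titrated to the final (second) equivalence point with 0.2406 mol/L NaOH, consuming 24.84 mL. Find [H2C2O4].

n(NaOH) = 0.2406 x 0.02484 = 0.005977 mol.
At the final (second) equivalence point, 2 mol OH^- react per mol H2C2O4, so n(H2C2O4) = 0.005977 / 2 = 0.002988 mol.
[H2C2O4] = 0.002988 / 0.01698 L = 0.176 M.

0.176 M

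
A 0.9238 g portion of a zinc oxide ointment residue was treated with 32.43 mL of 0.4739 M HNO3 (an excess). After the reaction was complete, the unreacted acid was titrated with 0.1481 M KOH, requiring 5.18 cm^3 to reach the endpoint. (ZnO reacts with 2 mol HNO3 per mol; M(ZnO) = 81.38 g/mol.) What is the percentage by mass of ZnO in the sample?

Total n(HNO3) added = 0.4739 x 0.03243 = 0.01537 mol.
n(KOH) used = 0.1481 x 0.005180 = 0.0007672 mol, which equals the excess n(HNO3).
So n(HNO3) consumed by the sample = 0.01537 - 0.0007672 = 0.01460 mol.
n(ZnO) = 0.01460 / 2 = 0.007301 mol.
mass ZnO = 0.007301 x 81.38 = 0.5941 g, so %ZnO = 0.5941/0.9238 x 100 = 64.3%.

64.3%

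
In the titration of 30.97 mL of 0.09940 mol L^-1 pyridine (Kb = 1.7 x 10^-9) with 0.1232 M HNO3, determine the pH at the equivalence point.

n(C5H5N) = 0.09940 x 0.03097 = 0.003078 mol; V(HNO3) at equivalence = 0.003078/0.1232 = 0.02499 L.
At equivalence the base is fully converted to C5H5NH+; total volume = 0.05596 L, so [C5H5NH+] = 0.003078/0.05596 = 0.05501 M.
Ka(C5H5NH+) = Kw/Kb = 1.0e-14 / 1.7 x 10^-9 = 5.88e-6.
[H^+] = sqrt(Ka x [C5H5NH+]) = sqrt(5.88e-6 x 0.05501) = 0.000569 M.
pH = -log(0.000569) = 3.24.

3.24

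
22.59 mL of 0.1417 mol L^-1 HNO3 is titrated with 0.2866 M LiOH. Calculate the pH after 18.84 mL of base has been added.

12.72

n(acid) = 0.1417 x 0.02259 = 0.003201 mol; n(LiOH) added = 0.2866 x 0.01884 = 0.005400 mol.
Base is in excess by 0.005400 - 0.003201 = 0.002199 mol in a total volume of 0.04143 L.
[OH^-] = 0.002199/0.04143 = 0.05307 M, so pOH = 1.28 and pH = 14.00 - 1.28 = 12.72.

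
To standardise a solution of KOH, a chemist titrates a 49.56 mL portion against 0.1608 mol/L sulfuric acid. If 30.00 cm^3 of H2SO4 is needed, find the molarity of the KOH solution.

0.195 M

n(H2SO4) delivered = 0.1608 x 0.03000 = 0.004824 mol.
The reaction is 2 KOH + 1 H2SO4, so n(KOH) = 0.004824 x 2/1 = 0.009648 mol.
[KOH] = 0.009648 mol / 0.04956 L = 0.195 M.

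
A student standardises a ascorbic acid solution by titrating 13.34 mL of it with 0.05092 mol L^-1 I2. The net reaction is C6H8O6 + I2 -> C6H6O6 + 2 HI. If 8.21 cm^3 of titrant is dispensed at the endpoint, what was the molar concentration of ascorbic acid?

0.0313 M

n(I2) = 0.05092 x 0.008210 = 0.0004181 mol.
From the balanced equation, 1 mol I2 reacts with 1 mol ascorbic acid, so n(ascorbic acid) = 0.0004181 x 1/1 = 0.0004181 mol.
[ascorbic acid] = 0.0004181 / 0.01334 L = 0.0313 M.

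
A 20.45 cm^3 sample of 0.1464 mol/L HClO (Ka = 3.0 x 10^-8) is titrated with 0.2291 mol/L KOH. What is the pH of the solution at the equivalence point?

10.24

n(HClO) = 0.1464 x 0.02045 = 0.002994 mol; V(KOH) at equivalence = 0.002994/0.2291 = 0.01307 L.
At equivalence all the acid is converted to ClO-; total volume = 0.02045 + 0.01307 = 0.03352 L, so [ClO-] = 0.002994/0.03352 = 0.08932 M.
Kb = Kw/Ka = 1.0e-14 / 3.0 x 10^-8 = 3.33e-7.
[OH^-] = sqrt(Kb x [ClO-]) = sqrt(3.33e-7 x 0.08932) = 0.000173 M.
pOH = 3.76, so pH = 14.00 - 3.76 = 10.24.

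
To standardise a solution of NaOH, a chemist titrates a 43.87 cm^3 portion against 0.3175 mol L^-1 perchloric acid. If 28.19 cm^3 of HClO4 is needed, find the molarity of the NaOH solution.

0.204 M

n(HClO4) delivered = 0.3175 x 0.02819 = 0.008950 mol.
For a 1:1 reaction, n(NaOH) = 0.008950 mol.
[NaOH] = 0.008950 mol / 0.04387 L = 0.204 M.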